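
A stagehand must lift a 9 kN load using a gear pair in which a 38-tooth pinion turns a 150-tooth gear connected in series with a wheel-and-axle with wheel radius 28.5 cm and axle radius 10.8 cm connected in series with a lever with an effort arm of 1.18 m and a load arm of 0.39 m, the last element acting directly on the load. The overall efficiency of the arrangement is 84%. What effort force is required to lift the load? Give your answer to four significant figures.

0.3400 kN

Gear pair MA = 150/38 = 3.9474.
Wheel-and-axle MA = R/r = 28.5/10.8 = 2.6389.
Lever MA = effort arm / load arm = 1.18/0.39 = 3.0256.
Combined ideal MA = 3.9474 × 2.6389 × 3.0256 = 31.517.
Actual MA = 31.517 × 0.84 = 26.474.
Effort = load / actual MA = 9 / 26.474 = 0.33995 kN.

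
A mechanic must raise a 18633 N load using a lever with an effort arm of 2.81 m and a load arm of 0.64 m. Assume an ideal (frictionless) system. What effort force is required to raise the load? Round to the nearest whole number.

Lever MA = effort arm / load arm = 2.81/0.64 = 4.3906.
Effort = load / MA = 18633 / 4.3906 = 4243.8 N.

4244 N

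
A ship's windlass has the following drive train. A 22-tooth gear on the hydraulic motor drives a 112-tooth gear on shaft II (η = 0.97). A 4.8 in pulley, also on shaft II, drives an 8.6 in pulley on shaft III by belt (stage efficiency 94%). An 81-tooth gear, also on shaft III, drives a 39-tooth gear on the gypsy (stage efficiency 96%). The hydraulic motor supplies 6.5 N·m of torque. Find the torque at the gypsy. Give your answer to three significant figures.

25.0 N·m

gear mesh 112/22 = 5.0909 → τ = 6.5·5.0909·0.97 = 32.098 N·m
belt 8.6/4.8 = 1.7917 → τ = 32.098·1.7917·0.94 = 54.059 N·m
gear mesh 39/81 = 0.48148 → τ = 54.059·0.48148·0.96 = 24.987 N·m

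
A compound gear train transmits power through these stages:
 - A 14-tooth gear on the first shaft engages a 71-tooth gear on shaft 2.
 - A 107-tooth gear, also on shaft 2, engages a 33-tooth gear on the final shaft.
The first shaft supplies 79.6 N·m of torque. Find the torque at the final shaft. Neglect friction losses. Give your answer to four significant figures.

After the gear mesh (71/14): 79.6 × 5.0714 = 403.69 N·m
After the gear mesh (33/107): 403.69 × 0.30841 = 124.5 N·m

124.5 N·m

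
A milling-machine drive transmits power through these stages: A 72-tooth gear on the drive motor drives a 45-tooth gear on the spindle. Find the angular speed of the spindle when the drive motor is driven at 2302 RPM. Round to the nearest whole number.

3683 RPM

Gear mesh: ratio = 45/72 = 0.625, so the spindle turns at 2302 / 0.625 = 3683.2 RPM.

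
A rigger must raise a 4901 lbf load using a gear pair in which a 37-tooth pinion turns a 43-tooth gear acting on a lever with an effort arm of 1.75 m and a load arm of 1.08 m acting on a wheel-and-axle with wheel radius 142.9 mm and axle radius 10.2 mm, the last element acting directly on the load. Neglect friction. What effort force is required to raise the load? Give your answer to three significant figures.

186 lbf

Gear pair MA = 43/37 = 1.1622.
Lever MA = effort arm / load arm = 1.75/1.08 = 1.6204.
Wheel-and-axle MA = R/r = 142.9/10.2 = 14.01.
Combined ideal MA = 1.1622 × 1.6204 × 14.01 = 26.382.
Effort = load / MA = 4901 / 26.382 = 185.77 lbf.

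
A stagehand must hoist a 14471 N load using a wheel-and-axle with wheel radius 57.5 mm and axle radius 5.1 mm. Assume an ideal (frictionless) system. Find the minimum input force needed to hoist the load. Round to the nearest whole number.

Wheel-and-axle MA = R/r = 57.5/5.1 = 11.275.
Effort = load / MA = 14471 / 11.275 = 1283.5 N.

1284 N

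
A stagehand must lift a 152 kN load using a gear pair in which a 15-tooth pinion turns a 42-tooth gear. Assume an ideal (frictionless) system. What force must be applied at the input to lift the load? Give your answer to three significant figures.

54.3 kN

Gear pair MA = 42/15 = 2.8.
Effort = load / MA = 152 / 2.8 = 54.286 kN.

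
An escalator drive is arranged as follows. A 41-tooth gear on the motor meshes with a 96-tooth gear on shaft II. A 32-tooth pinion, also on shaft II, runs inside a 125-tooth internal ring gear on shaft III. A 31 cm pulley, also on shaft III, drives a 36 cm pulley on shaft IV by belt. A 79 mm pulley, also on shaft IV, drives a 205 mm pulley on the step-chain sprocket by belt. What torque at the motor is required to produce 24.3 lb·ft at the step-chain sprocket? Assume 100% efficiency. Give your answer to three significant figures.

0.882 lb·ft

Overall ratio R = 2.3415 × 3.9062 × 1.1613 × 2.5949 = 27.562.
Input torque = output torque / R = 24.3 / 27.562 = 0.88164 lb·ft.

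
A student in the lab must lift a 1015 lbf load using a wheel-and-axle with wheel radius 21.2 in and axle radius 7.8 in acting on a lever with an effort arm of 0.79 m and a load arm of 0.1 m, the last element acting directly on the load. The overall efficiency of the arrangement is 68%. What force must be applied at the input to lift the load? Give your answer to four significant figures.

Wheel-and-axle MA = R/r = 21.2/7.8 = 2.7179.
Lever MA = effort arm / load arm = 0.79/0.1 = 7.9.
Combined ideal MA = 2.7179 × 7.9 = 21.472.
Actual MA = 21.472 × 0.68 = 14.601.
Effort = load / actual MA = 1015 / 14.601 = 69.517 lbf.

69.52 lbf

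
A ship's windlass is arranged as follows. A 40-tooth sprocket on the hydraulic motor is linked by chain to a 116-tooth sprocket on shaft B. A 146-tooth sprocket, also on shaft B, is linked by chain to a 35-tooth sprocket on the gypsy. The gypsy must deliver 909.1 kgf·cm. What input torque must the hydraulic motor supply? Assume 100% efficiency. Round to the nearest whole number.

1308 kgf·cm

Overall ratio R = 2.9 × 0.23973 = 0.69521.
Input torque = output torque / R = 909.1 / 0.69521 = 1307.7 kgf·cm.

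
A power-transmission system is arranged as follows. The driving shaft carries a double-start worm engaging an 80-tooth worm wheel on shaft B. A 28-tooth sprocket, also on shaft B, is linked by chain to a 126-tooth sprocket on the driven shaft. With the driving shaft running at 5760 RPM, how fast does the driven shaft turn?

32 RPM

worm 80/2 = 40 → 5760/40 = 144 RPM
chain 126/28 = 4.5 → 144/4.5 = 32 RPM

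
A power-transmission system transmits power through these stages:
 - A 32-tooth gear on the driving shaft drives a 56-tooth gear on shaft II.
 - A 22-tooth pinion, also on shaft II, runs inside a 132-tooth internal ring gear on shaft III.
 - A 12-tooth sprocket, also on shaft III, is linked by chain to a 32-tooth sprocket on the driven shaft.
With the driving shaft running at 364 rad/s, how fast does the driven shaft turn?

gear mesh 56/32 = 1.75 → 364/1.75 = 208 rad/s
internal gear 132/22 = 6 → 208/6 = 34.667 rad/s
chain 32/12 = 2.6667 → 34.667/2.6667 = 13 rad/s

13 rad/s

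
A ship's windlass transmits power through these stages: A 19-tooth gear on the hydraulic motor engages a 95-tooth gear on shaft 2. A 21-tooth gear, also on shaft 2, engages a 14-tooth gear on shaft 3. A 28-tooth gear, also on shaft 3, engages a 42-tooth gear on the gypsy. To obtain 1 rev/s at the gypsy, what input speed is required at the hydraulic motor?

5 rev/s

Overall ratio R = 5 × 0.66667 × 1.5 = 5.
Required input speed = output speed × R = 1 × 5 = 5 rev/s.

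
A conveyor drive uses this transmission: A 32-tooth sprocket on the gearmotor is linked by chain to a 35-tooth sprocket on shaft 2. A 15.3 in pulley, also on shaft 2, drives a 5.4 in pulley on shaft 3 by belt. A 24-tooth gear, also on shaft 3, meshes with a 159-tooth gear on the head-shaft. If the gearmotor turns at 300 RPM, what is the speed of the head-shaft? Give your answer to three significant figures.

the gearmotor → shaft 2 (chain, 35/32): 300 ÷ 1.0938 = 274.29 RPM
shaft 2 → shaft 3 (belt, 5.4/15.3): 274.29 ÷ 0.35294 = 777.14 RPM
shaft 3 → the head-shaft (gear mesh, 159/24): 777.14 ÷ 6.625 = 117.3 RPM

117 RPM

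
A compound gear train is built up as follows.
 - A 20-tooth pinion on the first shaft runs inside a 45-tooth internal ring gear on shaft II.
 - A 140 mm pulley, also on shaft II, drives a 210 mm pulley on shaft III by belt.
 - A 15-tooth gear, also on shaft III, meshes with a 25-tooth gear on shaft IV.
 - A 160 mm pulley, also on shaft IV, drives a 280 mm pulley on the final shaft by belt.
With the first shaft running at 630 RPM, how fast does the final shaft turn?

64 RPM

internal gear 45/20 = 2.25 → 630/2.25 = 280 RPM
belt 210/140 = 1.5 → 280/1.5 = 186.67 RPM
gear mesh 25/15 = 1.6667 → 186.67/1.6667 = 112 RPM
belt 280/160 = 1.75 → 112/1.75 = 64 RPM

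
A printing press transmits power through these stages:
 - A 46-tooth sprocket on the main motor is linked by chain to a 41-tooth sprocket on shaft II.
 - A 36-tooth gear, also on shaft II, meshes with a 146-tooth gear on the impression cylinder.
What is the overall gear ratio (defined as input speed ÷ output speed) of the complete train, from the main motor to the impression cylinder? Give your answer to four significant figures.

3.615

Each stage contributes driven/driver: chain 41/46 = 0.8913, gear mesh 146/36 = 4.0556.
Overall: 0.8913 × 4.0556 = 3.6147.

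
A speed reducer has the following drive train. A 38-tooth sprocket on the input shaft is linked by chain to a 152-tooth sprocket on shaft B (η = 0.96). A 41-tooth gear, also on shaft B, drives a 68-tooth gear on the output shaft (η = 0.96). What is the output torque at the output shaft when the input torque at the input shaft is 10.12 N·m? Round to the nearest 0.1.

61.9 N·m

After the chain (152/38): 10.12 × 4 × 0.96 = 38.861 N·m
After the gear mesh (68/41): 38.861 × 1.6585 × 0.96 = 61.874 N·m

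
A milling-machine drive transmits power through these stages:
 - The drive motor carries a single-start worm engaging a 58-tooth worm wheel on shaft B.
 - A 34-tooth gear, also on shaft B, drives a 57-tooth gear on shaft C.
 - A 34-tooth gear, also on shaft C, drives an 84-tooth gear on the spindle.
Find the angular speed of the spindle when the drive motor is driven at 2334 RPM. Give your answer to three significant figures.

Worm: ratio = 58/1 = 58, so shaft B turns at 2334 / 58 = 40.241 RPM.
Gear mesh: ratio = 57/34 = 1.6765, so shaft C turns at 40.241 / 1.6765 = 24.004 RPM.
Gear mesh: ratio = 84/34 = 2.4706, so the spindle turns at 24.004 / 2.4706 = 9.7158 RPM.

9.72 RPM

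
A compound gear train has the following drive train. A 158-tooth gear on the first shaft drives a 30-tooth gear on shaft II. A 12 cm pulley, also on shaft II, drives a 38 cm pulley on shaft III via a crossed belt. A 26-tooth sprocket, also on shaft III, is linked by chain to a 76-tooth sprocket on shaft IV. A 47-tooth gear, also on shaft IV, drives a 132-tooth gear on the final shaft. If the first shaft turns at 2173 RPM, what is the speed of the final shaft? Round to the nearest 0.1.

Gear mesh: ratio = 30/158 = 0.18987, so shaft II turns at 2173 / 0.18987 = 11444 RPM.
Belt: ratio = 38/12 = 3.1667, so shaft III turns at 11444 / 3.1667 = 3614 RPM.
Chain: ratio = 76/26 = 2.9231, so shaft IV turns at 3614 / 2.9231 = 1236.4 RPM.
Gear mesh: ratio = 132/47 = 2.8085, so the final shaft turns at 1236.4 / 2.8085 = 440.23 RPM.

440.2 RPM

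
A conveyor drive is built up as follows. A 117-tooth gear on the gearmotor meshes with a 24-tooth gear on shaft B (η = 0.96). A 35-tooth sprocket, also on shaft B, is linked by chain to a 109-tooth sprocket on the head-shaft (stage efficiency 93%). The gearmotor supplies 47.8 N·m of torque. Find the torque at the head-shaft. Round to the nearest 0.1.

27.3 N·m

Gear mesh: ratio = 24/117 = 0.20513; torque at shaft B = 47.8 × 0.20513 × 0.96 = 9.4129 N·m.
Chain: ratio = 109/35 = 3.1143; torque at the head-shaft = 9.4129 × 3.1143 × 0.93 = 27.263 N·m.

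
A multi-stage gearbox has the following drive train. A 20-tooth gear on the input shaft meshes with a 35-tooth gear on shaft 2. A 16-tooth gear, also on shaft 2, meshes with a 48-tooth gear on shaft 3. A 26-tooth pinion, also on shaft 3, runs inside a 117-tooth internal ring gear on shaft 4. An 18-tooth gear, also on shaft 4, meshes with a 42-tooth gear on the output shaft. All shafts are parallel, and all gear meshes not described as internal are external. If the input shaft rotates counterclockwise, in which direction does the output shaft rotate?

clockwise

the input shaft → shaft 2: external mesh, 1 reversal → CW.
shaft 2 → shaft 3: external mesh, 1 reversal → CCW.
shaft 3 → shaft 4: internal mesh, same direction → CCW.
shaft 4 → the output shaft: external mesh, 1 reversal → CW.
3 reversals in total — an odd number — so the output shaft turns opposite to the input shaft.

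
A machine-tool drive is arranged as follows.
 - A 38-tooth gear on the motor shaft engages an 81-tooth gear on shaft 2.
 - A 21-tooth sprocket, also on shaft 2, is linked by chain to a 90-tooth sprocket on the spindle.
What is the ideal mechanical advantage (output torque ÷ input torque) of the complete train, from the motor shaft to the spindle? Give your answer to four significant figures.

Each stage contributes driven/driver: gear mesh 81/38 = 2.1316, chain 90/21 = 4.2857.
Overall: 2.1316 × 4.2857 = 9.1353.

9.135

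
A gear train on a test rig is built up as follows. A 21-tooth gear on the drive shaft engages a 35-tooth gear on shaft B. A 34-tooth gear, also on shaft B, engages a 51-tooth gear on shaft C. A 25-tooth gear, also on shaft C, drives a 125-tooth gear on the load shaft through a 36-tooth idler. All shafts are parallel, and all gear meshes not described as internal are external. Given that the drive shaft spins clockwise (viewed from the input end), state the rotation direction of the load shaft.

clockwise

the drive shaft → shaft B: external mesh, 1 reversal → CCW.
shaft B → shaft C: external mesh, 1 reversal → CW.
shaft C → the load shaft: driver → idler → driven is 2 external meshes, 2 reversals → CW.
4 reversals in total — an even number — so the load shaft turns the same way as the drive shaft.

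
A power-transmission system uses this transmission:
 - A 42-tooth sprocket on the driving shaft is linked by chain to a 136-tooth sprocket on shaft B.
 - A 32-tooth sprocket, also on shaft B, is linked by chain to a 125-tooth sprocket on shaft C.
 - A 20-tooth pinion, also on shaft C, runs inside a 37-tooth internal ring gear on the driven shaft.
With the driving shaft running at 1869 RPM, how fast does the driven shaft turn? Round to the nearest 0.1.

Chain: ratio = 136/42 = 3.2381, so shaft B turns at 1869 / 3.2381 = 577.19 RPM.
Chain: ratio = 125/32 = 3.9062, so shaft C turns at 577.19 / 3.9062 = 147.76 RPM.
Internal gear: ratio = 37/20 = 1.85, so the driven shaft turns at 147.76 / 1.85 = 79.871 RPM.

79.9 RPM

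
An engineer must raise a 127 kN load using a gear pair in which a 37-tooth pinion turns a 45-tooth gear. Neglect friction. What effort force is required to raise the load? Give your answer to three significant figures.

104 kN

Gear pair MA = 45/37 = 1.2162.
Effort = load / MA = 127 / 1.2162 = 104.42 kN.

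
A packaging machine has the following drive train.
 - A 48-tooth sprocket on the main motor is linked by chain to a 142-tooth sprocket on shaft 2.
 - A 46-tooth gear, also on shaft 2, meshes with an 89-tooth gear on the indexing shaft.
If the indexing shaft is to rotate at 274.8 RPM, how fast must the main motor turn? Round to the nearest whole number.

1573 RPM

Overall ratio R = 2.9583 × 1.9348 = 5.7237.
Required input speed = output speed × R = 274.8 × 5.7237 = 1572.9 RPM.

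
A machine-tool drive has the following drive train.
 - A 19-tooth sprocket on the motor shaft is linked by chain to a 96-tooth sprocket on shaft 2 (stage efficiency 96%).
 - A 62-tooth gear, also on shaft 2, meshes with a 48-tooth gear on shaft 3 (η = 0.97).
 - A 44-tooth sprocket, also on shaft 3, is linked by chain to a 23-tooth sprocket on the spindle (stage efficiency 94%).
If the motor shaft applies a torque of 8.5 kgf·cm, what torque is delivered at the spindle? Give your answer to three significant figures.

After the chain (96/19): 8.5 × 5.0526 × 0.96 = 41.229 kgf·cm
After the gear mesh (48/62): 41.229 × 0.77419 × 0.97 = 30.962 kgf·cm
After the chain (23/44): 30.962 × 0.52273 × 0.94 = 15.214 kgf·cm

15.2 kgf·cm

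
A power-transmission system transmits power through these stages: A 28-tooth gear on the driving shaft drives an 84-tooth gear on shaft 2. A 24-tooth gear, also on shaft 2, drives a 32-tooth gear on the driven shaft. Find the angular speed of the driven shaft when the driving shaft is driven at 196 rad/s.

49 rad/s

gear mesh 84/28 = 3 → 196/3 = 65.333 rad/s
gear mesh 32/24 = 1.3333 → 65.333/1.3333 = 49 rad/s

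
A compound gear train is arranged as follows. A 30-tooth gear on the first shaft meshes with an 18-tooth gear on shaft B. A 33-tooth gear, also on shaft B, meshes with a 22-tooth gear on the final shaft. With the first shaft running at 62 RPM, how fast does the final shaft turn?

155 RPM

gear mesh 18/30 = 0.6 → 62/0.6 = 103.33 RPM
gear mesh 22/33 = 0.66667 → 103.33/0.66667 = 155 RPM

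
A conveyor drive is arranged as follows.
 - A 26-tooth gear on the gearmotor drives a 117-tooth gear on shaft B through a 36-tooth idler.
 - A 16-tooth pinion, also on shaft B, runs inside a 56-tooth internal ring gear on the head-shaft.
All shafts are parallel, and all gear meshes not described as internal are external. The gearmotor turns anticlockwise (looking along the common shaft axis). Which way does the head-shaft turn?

anticlockwise

the gearmotor → shaft B: driver → idler → driven is 2 external meshes, 2 reversals → CCW.
shaft B → the head-shaft: internal mesh, same direction → CCW.
2 reversals in total — an even number — so the head-shaft turns the same way as the gearmotor.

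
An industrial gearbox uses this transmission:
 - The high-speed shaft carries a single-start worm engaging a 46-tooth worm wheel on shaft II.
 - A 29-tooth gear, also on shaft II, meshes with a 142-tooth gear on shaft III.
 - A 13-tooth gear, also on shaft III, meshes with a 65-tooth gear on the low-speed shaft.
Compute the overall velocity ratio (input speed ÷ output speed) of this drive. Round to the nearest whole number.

1126

Each stage contributes driven/driver: worm 46/1 = 46, gear mesh 142/29 = 4.8966, gear mesh 65/13 = 5.
Overall: 46 × 4.8966 × 5 = 1126.2.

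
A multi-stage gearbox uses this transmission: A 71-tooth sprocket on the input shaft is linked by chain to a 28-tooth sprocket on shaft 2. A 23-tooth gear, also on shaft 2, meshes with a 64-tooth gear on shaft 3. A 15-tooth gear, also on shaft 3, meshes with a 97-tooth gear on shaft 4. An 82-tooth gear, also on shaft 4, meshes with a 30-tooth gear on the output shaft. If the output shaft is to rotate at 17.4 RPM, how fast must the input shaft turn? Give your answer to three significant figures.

45.2 RPM

Overall ratio R = 0.39437 × 2.7826 × 6.4667 × 0.36585 = 2.5962.
Required input speed = output speed × R = 17.4 × 2.5962 = 45.174 RPM.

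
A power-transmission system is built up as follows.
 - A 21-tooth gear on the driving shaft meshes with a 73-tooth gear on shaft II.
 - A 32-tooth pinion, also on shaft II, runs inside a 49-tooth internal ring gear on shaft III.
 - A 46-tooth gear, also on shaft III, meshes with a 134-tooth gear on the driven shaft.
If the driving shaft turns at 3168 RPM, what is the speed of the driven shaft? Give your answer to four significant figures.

gear mesh 73/21 = 3.4762 → 3168/3.4762 = 911.34 RPM
internal gear 49/32 = 1.5312 → 911.34/1.5312 = 595.16 RPM
gear mesh 134/46 = 2.913 → 595.16/2.913 = 204.31 RPM

204.3 RPM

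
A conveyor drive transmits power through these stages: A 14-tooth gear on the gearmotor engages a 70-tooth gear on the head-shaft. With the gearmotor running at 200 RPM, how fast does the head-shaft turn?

Gear mesh: ratio = 70/14 = 5, so the head-shaft turns at 200 / 5 = 40 RPM.

40 RPM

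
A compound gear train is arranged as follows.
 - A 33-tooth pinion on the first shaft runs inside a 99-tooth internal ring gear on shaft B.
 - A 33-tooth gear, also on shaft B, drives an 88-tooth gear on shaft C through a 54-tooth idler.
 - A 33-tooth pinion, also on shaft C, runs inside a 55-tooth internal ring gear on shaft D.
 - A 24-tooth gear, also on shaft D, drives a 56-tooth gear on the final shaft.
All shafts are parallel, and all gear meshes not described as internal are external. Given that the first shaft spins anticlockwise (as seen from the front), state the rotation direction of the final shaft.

the first shaft → shaft B: internal mesh, same direction → CCW.
shaft B → shaft C: driver → idler → driven is 2 external meshes, 2 reversals → CCW.
shaft C → shaft D: internal mesh, same direction → CCW.
shaft D → the final shaft: external mesh, 1 reversal → CW.
3 reversals in total — an odd number — so the final shaft turns opposite to the first shaft.

clockwise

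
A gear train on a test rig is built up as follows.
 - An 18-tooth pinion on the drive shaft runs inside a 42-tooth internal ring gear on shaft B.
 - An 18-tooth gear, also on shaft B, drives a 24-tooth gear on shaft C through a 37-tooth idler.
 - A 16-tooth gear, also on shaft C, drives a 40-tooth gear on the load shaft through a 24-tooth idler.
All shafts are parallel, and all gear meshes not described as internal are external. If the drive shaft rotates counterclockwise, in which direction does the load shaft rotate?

counterclockwise

the drive shaft → shaft B: internal mesh, same direction → CCW.
shaft B → shaft C: driver → idler → driven is 2 external meshes, 2 reversals → CCW.
shaft C → the load shaft: driver → idler → driven is 2 external meshes, 2 reversals → CCW.
4 reversals in total — an even number — so the load shaft turns the same way as the drive shaft.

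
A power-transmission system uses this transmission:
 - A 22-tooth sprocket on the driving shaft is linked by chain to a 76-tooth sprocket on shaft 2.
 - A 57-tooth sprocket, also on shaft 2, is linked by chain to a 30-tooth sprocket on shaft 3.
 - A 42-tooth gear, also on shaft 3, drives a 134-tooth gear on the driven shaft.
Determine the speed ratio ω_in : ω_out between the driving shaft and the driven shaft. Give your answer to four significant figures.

5.801

Each stage contributes driven/driver: chain 76/22 = 3.4545, chain 30/57 = 0.52632, gear mesh 134/42 = 3.1905.
Overall: 3.4545 × 0.52632 × 3.1905 = 5.8009.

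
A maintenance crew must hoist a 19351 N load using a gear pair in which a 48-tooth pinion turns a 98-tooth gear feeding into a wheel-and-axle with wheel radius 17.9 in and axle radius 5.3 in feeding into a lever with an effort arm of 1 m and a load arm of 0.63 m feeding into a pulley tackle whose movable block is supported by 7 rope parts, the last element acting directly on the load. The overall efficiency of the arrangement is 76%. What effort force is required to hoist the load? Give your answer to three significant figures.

332 N

Gear pair MA = 98/48 = 2.0417.
Wheel-and-axle MA = R/r = 17.9/5.3 = 3.3774.
Lever MA = effort arm / load arm = 1/0.63 = 1.5873.
Block-and-tackle MA = number of supporting rope parts = 7.
Combined ideal MA = 2.0417 × 3.3774 × 1.5873 × 7 = 76.616.
Actual MA = 76.616 × 0.76 = 58.228.
Effort = load / actual MA = 19351 / 58.228 = 332.33 N.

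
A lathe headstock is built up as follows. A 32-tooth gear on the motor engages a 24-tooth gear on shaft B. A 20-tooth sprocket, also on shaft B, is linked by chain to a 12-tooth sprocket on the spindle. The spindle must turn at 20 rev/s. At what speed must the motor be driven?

9 rev/s

Overall ratio R = 0.75 × 0.6 = 0.45.
Required input speed = output speed × R = 20 × 0.45 = 9 rev/s.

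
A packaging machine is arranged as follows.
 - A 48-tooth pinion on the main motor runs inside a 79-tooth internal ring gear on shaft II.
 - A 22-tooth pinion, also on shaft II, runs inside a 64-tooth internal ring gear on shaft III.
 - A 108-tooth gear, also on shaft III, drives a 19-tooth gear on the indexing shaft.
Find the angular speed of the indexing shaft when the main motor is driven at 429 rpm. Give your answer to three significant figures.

509 rpm

Internal gear: ratio = 79/48 = 1.6458, so shaft II turns at 429 / 1.6458 = 260.66 rpm.
Internal gear: ratio = 64/22 = 2.9091, so shaft III turns at 260.66 / 2.9091 = 89.601 rpm.
Gear mesh: ratio = 19/108 = 0.17593, so the indexing shaft turns at 89.601 / 0.17593 = 509.31 rpm.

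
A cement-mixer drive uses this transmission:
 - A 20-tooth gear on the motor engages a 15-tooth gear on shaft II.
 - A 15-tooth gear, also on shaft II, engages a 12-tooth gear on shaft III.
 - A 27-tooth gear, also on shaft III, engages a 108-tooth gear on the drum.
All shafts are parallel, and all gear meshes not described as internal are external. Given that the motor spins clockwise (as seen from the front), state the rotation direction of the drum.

counterclockwise

the motor → shaft II: external mesh, 1 reversal → CCW.
shaft II → shaft III: external mesh, 1 reversal → CW.
shaft III → the drum: external mesh, 1 reversal → CCW.
3 reversals in total — an odd number — so the drum turns opposite to the motor.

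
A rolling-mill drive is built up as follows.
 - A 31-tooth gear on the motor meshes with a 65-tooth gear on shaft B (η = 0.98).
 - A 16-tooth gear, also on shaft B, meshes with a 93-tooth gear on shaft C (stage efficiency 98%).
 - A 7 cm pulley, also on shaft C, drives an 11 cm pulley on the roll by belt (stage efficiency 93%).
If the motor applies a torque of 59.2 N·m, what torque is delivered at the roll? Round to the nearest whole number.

Gear mesh: ratio = 65/31 = 2.0968; torque at shaft B = 59.2 × 2.0968 × 0.98 = 121.65 N·m.
Gear mesh: ratio = 93/16 = 5.8125; torque at shaft C = 121.65 × 5.8125 × 0.98 = 692.93 N·m.
Belt: ratio = 11/7 = 1.5714; torque at the roll = 692.93 × 1.5714 × 0.93 = 1012.7 N·m.

1013 N·m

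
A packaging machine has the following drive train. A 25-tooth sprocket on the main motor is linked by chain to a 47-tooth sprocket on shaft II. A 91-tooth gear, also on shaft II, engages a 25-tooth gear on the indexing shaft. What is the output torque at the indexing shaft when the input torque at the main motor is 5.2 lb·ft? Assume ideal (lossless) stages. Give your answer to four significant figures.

2.686 lb·ft

After the chain (47/25): 5.2 × 1.88 = 9.776 lb·ft
After the gear mesh (25/91): 9.776 × 0.27473 = 2.6857 lb·ft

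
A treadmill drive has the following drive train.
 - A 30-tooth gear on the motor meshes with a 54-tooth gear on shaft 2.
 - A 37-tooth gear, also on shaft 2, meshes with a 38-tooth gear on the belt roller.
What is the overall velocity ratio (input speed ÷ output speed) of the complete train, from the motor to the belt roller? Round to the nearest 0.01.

Each stage contributes driven/driver: gear mesh 54/30 = 1.8, gear mesh 38/37 = 1.027.
Overall: 1.8 × 1.027 = 1.8486.

1.85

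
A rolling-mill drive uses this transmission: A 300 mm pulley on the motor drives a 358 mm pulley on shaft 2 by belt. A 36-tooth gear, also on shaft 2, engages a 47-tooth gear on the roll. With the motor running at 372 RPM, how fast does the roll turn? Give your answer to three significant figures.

belt 358/300 = 1.1933 → 372/1.1933 = 311.73 RPM
gear mesh 47/36 = 1.3056 → 311.73/1.3056 = 238.77 RPM

239 RPM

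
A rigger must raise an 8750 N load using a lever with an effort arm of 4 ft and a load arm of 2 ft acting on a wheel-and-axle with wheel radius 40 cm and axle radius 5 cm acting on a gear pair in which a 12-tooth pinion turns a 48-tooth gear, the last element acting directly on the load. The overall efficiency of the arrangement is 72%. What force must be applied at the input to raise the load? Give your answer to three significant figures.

190 N

Lever MA = effort arm / load arm = 4/2 = 2.
Wheel-and-axle MA = R/r = 40/5 = 8.
Gear pair MA = 48/12 = 4.
Combined ideal MA = 2 × 8 × 4 = 64.
Actual MA = 64 × 0.72 = 46.08.
Effort = load / actual MA = 8750 / 46.08 = 189.89 N.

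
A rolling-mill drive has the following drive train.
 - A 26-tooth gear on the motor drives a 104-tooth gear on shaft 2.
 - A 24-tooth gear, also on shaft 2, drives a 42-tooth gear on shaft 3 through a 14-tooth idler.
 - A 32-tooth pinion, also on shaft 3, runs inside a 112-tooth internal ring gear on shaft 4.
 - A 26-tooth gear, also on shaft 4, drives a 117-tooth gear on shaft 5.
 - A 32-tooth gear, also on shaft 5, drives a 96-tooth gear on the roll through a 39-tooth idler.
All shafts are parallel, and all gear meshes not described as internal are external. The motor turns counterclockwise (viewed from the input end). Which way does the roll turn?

the motor → shaft 2: external mesh, 1 reversal → CW.
shaft 2 → shaft 3: driver → idler → driven is 2 external meshes, 2 reversals → CW.
shaft 3 → shaft 4: internal mesh, same direction → CW.
shaft 4 → shaft 5: external mesh, 1 reversal → CCW.
shaft 5 → the roll: driver → idler → driven is 2 external meshes, 2 reversals → CCW.
6 reversals in total — an even number — so the roll turns the same way as the motor.

counterclockwise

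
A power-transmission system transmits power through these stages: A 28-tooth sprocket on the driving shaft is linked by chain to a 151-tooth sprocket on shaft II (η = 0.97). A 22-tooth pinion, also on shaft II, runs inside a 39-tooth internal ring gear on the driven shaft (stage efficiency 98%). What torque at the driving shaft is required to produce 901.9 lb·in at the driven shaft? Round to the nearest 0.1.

99.2 lb·in

Overall ratio R = 5.3929 × 1.7727 = 9.5601; overall efficiency η = 0.97 × 0.98 = 0.9506.
Input torque = output torque / (R × η) = 901.9 / (9.5601 × 0.9506) = 99.243 lb·in.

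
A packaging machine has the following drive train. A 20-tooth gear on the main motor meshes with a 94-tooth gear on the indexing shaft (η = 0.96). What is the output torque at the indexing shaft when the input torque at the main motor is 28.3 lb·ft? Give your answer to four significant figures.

After the gear mesh (94/20): 28.3 × 4.7 × 0.96 = 127.69 lb·ft

127.7 lb·ft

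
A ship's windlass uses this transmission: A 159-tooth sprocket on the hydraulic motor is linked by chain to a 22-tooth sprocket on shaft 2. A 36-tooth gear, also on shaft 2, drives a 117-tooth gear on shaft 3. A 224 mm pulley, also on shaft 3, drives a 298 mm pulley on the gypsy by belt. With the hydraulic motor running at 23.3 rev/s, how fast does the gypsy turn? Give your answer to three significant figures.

chain 22/159 = 0.13836 → 23.3/0.13836 = 168.4 rev/s
gear mesh 117/36 = 3.25 → 168.4/3.25 = 51.814 rev/s
belt 298/224 = 1.3304 → 51.814/1.3304 = 38.947 rev/s

38.9 rev/s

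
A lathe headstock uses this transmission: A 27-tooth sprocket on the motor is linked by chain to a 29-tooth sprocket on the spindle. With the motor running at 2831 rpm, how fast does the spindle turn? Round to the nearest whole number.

2636 rpm

chain 29/27 = 1.0741 → 2831/1.0741 = 2635.8 rpm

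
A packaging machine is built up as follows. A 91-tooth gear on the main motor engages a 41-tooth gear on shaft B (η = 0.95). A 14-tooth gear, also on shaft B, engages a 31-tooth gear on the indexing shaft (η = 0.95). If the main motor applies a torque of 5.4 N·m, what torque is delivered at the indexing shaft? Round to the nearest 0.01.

4.86 N·m

After the gear mesh (41/91): 5.4 × 0.45055 × 0.95 = 2.3113 N·m
After the gear mesh (31/14): 2.3113 × 2.2143 × 0.95 = 4.862 N·m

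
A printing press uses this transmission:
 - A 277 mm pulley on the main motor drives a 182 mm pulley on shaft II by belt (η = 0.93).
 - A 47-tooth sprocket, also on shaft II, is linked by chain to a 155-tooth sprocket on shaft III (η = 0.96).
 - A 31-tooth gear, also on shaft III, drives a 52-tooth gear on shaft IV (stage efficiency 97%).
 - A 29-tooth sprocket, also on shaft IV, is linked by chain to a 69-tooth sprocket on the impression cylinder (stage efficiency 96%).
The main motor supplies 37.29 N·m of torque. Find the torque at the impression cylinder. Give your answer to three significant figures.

After the belt (182/277): 37.29 × 0.65704 × 0.93 = 22.786 N·m
After the chain (155/47): 22.786 × 3.2979 × 0.96 = 72.139 N·m
After the gear mesh (52/31): 72.139 × 1.6774 × 0.97 = 117.38 N·m
After the chain (69/29): 117.38 × 2.3793 × 0.96 = 268.11 N·m

268 N·m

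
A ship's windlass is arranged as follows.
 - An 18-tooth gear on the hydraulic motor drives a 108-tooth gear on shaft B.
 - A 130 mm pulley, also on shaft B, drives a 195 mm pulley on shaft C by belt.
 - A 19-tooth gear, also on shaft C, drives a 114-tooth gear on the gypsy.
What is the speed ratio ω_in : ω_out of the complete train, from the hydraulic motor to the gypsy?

Each stage contributes driven/driver: gear mesh 108/18 = 6, belt 195/130 = 1.5, gear mesh 114/19 = 6.
Overall: 6 × 1.5 × 6 = 54.

54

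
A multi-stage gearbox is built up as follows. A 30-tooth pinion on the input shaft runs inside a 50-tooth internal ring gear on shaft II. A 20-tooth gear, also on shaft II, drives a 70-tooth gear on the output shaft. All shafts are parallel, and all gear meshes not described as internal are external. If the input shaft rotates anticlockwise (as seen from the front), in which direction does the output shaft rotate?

clockwise

the input shaft → shaft II: internal mesh, same direction → CCW.
shaft II → the output shaft: external mesh, 1 reversal → CW.
1 reversal in total — an odd number — so the output shaft turns opposite to the input shaft.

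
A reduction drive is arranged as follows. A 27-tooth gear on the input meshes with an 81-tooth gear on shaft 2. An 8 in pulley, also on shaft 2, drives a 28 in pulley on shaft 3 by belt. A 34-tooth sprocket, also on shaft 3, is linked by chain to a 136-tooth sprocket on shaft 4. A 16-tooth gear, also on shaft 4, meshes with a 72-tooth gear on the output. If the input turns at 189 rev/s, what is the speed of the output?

1 rev/s

the input → shaft 2 (gear mesh, 81/27): 189 ÷ 3 = 63 rev/s
shaft 2 → shaft 3 (belt, 28/8): 63 ÷ 3.5 = 18 rev/s
shaft 3 → shaft 4 (chain, 136/34): 18 ÷ 4 = 4.5 rev/s
shaft 4 → the output (gear mesh, 72/16): 4.5 ÷ 4.5 = 1 rev/s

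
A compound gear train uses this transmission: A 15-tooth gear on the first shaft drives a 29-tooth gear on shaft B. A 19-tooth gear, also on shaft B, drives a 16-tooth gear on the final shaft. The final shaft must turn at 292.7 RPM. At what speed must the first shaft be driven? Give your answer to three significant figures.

Overall ratio R = 1.9333 × 0.84211 = 1.6281.
Required input speed = output speed × R = 292.7 × 1.6281 = 476.54 RPM.

477 RPM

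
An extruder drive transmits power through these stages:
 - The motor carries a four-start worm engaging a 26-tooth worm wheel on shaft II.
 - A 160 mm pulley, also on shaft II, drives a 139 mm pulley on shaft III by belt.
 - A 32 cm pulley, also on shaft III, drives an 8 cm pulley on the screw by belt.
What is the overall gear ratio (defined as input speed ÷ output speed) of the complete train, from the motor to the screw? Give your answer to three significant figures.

1.41

Each stage contributes driven/driver: worm 26/4 = 6.5, belt 139/160 = 0.86875, belt 8/32 = 0.25.
Overall: 6.5 × 0.86875 × 0.25 = 1.4117.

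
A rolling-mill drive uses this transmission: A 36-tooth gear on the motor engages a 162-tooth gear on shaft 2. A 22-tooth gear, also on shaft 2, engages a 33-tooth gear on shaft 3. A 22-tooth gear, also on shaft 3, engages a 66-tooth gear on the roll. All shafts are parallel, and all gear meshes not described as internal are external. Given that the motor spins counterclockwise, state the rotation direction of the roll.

clockwise

the motor → shaft 2: external mesh, 1 reversal → CW.
shaft 2 → shaft 3: external mesh, 1 reversal → CCW.
shaft 3 → the roll: external mesh, 1 reversal → CW.
3 reversals in total — an odd number — so the roll turns opposite to the motor.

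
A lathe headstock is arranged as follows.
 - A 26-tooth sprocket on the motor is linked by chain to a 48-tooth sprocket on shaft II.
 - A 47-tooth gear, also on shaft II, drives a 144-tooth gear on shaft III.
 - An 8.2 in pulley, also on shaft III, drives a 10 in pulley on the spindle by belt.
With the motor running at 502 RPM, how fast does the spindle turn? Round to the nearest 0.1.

72.8 RPM

the motor → shaft II (chain, 48/26): 502 ÷ 1.8462 = 271.92 RPM
shaft II → shaft III (gear mesh, 144/47): 271.92 ÷ 3.0638 = 88.751 RPM
shaft III → the spindle (belt, 10/8.2): 88.751 ÷ 1.2195 = 72.775 RPM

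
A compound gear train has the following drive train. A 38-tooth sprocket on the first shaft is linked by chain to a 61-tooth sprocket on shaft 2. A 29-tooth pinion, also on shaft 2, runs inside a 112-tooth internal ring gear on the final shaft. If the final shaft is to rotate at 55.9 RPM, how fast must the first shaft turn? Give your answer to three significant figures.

Overall ratio R = 1.6053 × 3.8621 = 6.1996.
Required input speed = output speed × R = 55.9 × 6.1996 = 346.56 RPM.

347 RPM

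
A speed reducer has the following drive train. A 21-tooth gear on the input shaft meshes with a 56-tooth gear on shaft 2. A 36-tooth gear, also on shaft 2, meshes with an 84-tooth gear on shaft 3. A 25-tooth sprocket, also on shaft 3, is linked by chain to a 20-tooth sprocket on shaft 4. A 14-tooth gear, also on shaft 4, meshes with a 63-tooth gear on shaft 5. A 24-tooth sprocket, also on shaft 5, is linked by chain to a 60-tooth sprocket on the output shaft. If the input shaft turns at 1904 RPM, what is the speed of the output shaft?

gear mesh 56/21 = 2.6667 → 1904/2.6667 = 714 RPM
gear mesh 84/36 = 2.3333 → 714/2.3333 = 306 RPM
chain 20/25 = 0.8 → 306/0.8 = 382.5 RPM
gear mesh 63/14 = 4.5 → 382.5/4.5 = 85 RPM
chain 60/24 = 2.5 → 85/2.5 = 34 RPM

34 RPM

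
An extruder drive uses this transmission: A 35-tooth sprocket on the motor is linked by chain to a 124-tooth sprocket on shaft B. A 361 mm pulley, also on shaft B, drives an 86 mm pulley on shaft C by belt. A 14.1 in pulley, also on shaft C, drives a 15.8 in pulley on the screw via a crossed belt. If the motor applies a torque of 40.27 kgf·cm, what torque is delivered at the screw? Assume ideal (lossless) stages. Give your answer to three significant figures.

38.1 kgf·cm

Chain: ratio = 124/35 = 3.5429; torque at shaft B = 40.27 × 3.5429 = 142.67 kgf·cm.
Belt: ratio = 86/361 = 0.23823; torque at shaft C = 142.67 × 0.23823 = 33.988 kgf·cm.
Belt: ratio = 15.8/14.1 = 1.1206; torque at the screw = 33.988 × 1.1206 = 38.086 kgf·cm.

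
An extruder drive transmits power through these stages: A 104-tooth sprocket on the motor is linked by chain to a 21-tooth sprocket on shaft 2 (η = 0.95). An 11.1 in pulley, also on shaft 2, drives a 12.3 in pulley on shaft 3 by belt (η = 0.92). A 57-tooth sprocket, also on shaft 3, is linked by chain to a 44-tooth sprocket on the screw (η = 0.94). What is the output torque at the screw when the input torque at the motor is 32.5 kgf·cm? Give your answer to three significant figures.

After the chain (21/104): 32.5 × 0.20192 × 0.95 = 6.2344 kgf·cm
After the belt (12.3/11.1): 6.2344 × 1.1081 × 0.92 = 6.3557 kgf·cm
After the chain (44/57): 6.3557 × 0.77193 × 0.94 = 4.6118 kgf·cm

4.61 kgf·cm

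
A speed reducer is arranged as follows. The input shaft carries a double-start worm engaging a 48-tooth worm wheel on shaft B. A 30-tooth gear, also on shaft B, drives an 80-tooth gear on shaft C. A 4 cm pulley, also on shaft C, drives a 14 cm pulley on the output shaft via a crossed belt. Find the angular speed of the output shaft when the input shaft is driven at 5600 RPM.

25 RPM

Worm: ratio = 48/2 = 24, so shaft B turns at 5600 / 24 = 233.33 RPM.
Gear mesh: ratio = 80/30 = 2.6667, so shaft C turns at 233.33 / 2.6667 = 87.5 RPM.
Belt: ratio = 14/4 = 3.5, so the output shaft turns at 87.5 / 3.5 = 25 RPM.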